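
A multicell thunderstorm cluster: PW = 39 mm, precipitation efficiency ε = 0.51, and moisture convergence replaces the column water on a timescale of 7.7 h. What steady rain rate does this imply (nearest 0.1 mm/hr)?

R ≈ 2.6 mm/hr

Each overturning extracts ε × PW = 0.51 × 39 = 19.89 mm.
Rate = ε·PW / τ = 19.89 / 7.7 h = 2.6 mm/hr.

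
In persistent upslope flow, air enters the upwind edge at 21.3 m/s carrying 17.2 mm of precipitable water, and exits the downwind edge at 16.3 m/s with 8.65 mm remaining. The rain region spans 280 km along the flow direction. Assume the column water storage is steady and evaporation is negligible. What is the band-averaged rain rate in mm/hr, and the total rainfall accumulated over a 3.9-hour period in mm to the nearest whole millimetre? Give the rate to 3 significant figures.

Column moisture flux per unit crosswind length is F = V × PW.
Inflow: F_in = 21.3 × 17.2 = 366.36 mm·m/s
Outflow: F_out = 16.3 × 8.65 = 140.995 mm·m/s
Steady-state rate R = (F_in − F_out)/L = (366.36 − 140.995) / 280000 m = 8.049e-04 mm/s.
R = 8.049e-04 × 3600 = 2.90 mm/hr.
Over 3.9 h: total = 2.90 × 3.9 = 11.31 ≈ 11 mm.

R ≈ 2.90 mm/hr; total ≈ 11 mm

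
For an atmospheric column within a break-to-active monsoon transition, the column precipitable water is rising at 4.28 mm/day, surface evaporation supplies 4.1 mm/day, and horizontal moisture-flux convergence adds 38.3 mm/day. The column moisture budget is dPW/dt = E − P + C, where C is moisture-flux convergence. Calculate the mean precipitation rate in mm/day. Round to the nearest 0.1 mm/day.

P ≈ 38.1 mm/day

dPW/dt = +4.28 mm/day.
P = E + C − dPW/dt = 4.1 + (38.3) − (+4.28) = 38.1 mm/day.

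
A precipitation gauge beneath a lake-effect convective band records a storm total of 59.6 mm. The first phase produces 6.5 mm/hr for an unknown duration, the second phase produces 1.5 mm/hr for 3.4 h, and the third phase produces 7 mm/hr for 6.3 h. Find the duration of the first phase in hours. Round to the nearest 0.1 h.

duration ≈ 1.6 h

Known phases: 1.5 × 3.4 + 7 × 6.3 = 5.1 + 44.1 = 49.2 mm.
Remaining depth = 59.6 − 49.2 = 10.4 mm.
Duration = 10.4 / 6.5 = 1.6 h.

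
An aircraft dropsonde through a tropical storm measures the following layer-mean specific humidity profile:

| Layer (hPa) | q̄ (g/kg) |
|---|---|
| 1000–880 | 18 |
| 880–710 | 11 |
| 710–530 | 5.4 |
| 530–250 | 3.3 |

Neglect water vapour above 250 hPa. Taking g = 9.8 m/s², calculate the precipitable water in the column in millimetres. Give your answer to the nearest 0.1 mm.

Precipitable water is the column-integrated vapour mass per unit area: PW = (1/g) Σ q̄ Δp, with q in kg/kg and Δp in Pa (1 kg/m² of water = 1 mm).
Layer 1000–880 hPa: Δp = 120 hPa = 12000 Pa, q̄ = 0.018 kg/kg → 0.018 × 12000 / 9.8 = 22.04 mm
Layer 880–710 hPa: Δp = 170 hPa = 17000 Pa, q̄ = 0.011 kg/kg → 0.011 × 17000 / 9.8 = 19.08 mm
Layer 710–530 hPa: Δp = 180 hPa = 18000 Pa, q̄ = 0.0054 kg/kg → 0.0054 × 18000 / 9.8 = 9.92 mm
Layer 530–250 hPa: Δp = 280 hPa = 28000 Pa, q̄ = 0.0033 kg/kg → 0.0033 × 28000 / 9.8 = 9.43 mm
PW = 22.04 + 19.08 + 9.92 + 9.43 = 60.47 ≈ 60.5 mm.

PW ≈ 60.5 mm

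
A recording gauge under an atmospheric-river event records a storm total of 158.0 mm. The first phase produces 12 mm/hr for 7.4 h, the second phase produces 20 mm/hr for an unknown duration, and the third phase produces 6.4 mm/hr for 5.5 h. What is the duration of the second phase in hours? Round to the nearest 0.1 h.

duration ≈ 1.7 h

Known phases: 12 × 7.4 + 6.4 × 5.5 = 88.8 + 35.2 = 124 mm.
Remaining depth = 158.0 − 124 = 34 mm.
Duration = 34 / 20 = 1.7 h.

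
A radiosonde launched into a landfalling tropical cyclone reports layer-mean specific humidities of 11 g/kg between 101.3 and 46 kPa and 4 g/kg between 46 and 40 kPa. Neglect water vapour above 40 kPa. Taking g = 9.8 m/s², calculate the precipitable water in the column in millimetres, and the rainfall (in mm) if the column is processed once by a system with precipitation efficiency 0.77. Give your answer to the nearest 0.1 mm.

PW ≈ 64.5 mm; rainfall ≈ 49.7 mm

Precipitable water is the column-integrated vapour mass per unit area: PW = (1/g) Σ q̄ Δp, with q in kg/kg and Δp in Pa (1 kg/m² of water = 1 mm).
Layer 101.3–46 kPa: Δp = 553 hPa = 55300 Pa, q̄ = 0.011 kg/kg → 0.011 × 55300 / 9.8 = 62.07 mm
Layer 46–40 kPa: Δp = 60 hPa = 6000 Pa, q̄ = 0.004 kg/kg → 0.004 × 6000 / 9.8 = 2.45 mm
PW = 62.07 + 2.45 = 64.52 ≈ 64.5 mm.
Rainfall = ε × PW = 0.77 × 64.5 = 49.7 mm.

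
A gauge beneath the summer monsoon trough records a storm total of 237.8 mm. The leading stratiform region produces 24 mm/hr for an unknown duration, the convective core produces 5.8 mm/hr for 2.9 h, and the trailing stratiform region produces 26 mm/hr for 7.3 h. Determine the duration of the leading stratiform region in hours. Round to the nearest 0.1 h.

Known phases: 5.8 × 2.9 + 26 × 7.3 = 16.82 + 189.8 = 206.62 mm.
Remaining depth = 237.8 − 206.62 = 31.18 mm.
Duration = 31.18 / 24 = 1.3 h.

duration ≈ 1.3 h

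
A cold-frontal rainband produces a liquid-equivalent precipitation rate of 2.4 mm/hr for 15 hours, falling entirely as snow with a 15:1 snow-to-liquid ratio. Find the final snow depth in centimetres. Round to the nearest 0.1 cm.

Liquid-equivalent depth = 2.4 × 15 = 36 mm.
Snow depth = 36 mm × 15 = 540 mm = 54.0 cm.

snow depth ≈ 54.0 cm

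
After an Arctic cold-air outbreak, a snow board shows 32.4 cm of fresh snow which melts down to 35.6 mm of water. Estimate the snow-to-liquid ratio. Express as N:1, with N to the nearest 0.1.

Ratio = snow depth / SWE = 324 mm / 35.6 mm = 9.1, i.e. 9.1:1.

ratio ≈ 9.1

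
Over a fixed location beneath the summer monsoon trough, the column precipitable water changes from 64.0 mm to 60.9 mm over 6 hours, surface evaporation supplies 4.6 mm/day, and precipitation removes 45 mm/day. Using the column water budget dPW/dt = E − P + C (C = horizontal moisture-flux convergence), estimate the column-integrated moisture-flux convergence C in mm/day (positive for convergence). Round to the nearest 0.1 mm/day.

dPW/dt = (60.9 − 64.0) mm / (6/24 day) = -12.400 mm/day.
C = dPW/dt − E + P = (-12.400) − 4.6 + 45 = 28.0 mm/day.

C ≈ 28.0 mm/day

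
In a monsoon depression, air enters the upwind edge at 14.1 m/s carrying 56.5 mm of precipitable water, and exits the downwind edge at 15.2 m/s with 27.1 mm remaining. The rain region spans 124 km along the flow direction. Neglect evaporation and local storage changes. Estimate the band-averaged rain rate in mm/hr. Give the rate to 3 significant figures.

Column moisture flux per unit crosswind length is F = V × PW.
Inflow: F_in = 14.1 × 56.5 = 796.65 mm·m/s
Outflow: F_out = 15.2 × 27.1 = 411.92 mm·m/s
Steady-state rate R = (F_in − F_out)/L = (796.65 − 411.92) / 124000 m = 3.103e-03 mm/s.
R = 3.103e-03 × 3600 = 11.2 mm/hr.

R ≈ 11.2 mm/hr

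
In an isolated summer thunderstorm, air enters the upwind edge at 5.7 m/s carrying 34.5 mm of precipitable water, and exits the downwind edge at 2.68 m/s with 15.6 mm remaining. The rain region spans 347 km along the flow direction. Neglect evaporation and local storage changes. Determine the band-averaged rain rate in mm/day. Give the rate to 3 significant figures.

R ≈ 38.6 mm/day

Column moisture flux per unit crosswind length is F = V × PW.
Inflow: F_in = 5.7 × 34.5 = 196.65 mm·m/s
Outflow: F_out = 2.68 × 15.6 = 41.808 mm·m/s
Steady-state rate R = (F_in − F_out)/L = (196.65 − 41.808) / 347000 m = 4.462e-04 mm/s.
R = 4.462e-04 × 3600 × 24 = 38.6 mm/day.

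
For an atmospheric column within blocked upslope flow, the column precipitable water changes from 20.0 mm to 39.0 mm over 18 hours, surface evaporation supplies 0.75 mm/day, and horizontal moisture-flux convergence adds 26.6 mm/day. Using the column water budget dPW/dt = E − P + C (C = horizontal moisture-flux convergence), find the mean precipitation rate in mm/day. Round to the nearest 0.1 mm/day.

dPW/dt = (39.0 − 20.0) mm / (18/24 day) = +25.333 mm/day.
P = E + C − dPW/dt = 0.75 + (26.6) − (+25.333) = 2.0 mm/day.

P ≈ 2.0 mm/day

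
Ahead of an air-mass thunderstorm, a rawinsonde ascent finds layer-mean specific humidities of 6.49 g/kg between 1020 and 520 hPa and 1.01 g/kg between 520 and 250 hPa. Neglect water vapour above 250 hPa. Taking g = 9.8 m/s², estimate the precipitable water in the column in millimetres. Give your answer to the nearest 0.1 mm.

PW ≈ 35.9 mm

Precipitable water is the column-integrated vapour mass per unit area: PW = (1/g) Σ q̄ Δp, with q in kg/kg and Δp in Pa (1 kg/m² of water = 1 mm).
Layer 1020–520 hPa: Δp = 500 hPa = 50000 Pa, q̄ = 0.00649 kg/kg → 0.00649 × 50000 / 9.8 = 33.11 mm
Layer 520–250 hPa: Δp = 270 hPa = 27000 Pa, q̄ = 0.00101 kg/kg → 0.00101 × 27000 / 9.8 = 2.78 mm
PW = 33.11 + 2.78 = 35.89 ≈ 35.9 mm.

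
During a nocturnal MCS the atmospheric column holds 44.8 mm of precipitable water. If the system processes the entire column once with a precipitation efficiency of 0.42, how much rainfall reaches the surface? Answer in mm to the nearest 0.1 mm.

rainfall ≈ 18.8 mm

Rainfall = ε × PW = 0.42 × 44.8 = 18.8 mm.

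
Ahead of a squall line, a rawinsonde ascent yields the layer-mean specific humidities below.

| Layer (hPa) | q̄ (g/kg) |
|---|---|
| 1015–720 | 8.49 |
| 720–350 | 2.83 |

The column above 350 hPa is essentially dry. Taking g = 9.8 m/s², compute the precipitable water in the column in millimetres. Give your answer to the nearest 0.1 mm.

Precipitable water is the column-integrated vapour mass per unit area: PW = (1/g) Σ q̄ Δp, with q in kg/kg and Δp in Pa (1 kg/m² of water = 1 mm).
Layer 1015–720 hPa: Δp = 295 hPa = 29500 Pa, q̄ = 0.00849 kg/kg → 0.00849 × 29500 / 9.8 = 25.56 mm
Layer 720–350 hPa: Δp = 370 hPa = 37000 Pa, q̄ = 0.00283 kg/kg → 0.00283 × 37000 / 9.8 = 10.68 mm
PW = 25.56 + 10.68 = 36.24 ≈ 36.2 mm.

PW ≈ 36.2 mm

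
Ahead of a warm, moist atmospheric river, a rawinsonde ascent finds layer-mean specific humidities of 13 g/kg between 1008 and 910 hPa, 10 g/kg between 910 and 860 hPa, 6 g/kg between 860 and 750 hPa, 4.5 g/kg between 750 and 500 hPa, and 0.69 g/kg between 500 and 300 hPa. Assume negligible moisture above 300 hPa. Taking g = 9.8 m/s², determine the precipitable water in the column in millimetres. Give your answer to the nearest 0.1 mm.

PW ≈ 37.7 mm

Precipitable water is the column-integrated vapour mass per unit area: PW = (1/g) Σ q̄ Δp, with q in kg/kg and Δp in Pa (1 kg/m² of water = 1 mm).
Layer 1008–910 hPa: Δp = 98 hPa = 9800 Pa, q̄ = 0.013 kg/kg → 0.013 × 9800 / 9.8 = 13.00 mm
Layer 910–860 hPa: Δp = 50 hPa = 5000 Pa, q̄ = 0.01 kg/kg → 0.01 × 5000 / 9.8 = 5.10 mm
Layer 860–750 hPa: Δp = 110 hPa = 11000 Pa, q̄ = 0.006 kg/kg → 0.006 × 11000 / 9.8 = 6.73 mm
Layer 750–500 hPa: Δp = 250 hPa = 25000 Pa, q̄ = 0.0045 kg/kg → 0.0045 × 25000 / 9.8 = 11.48 mm
Layer 500–300 hPa: Δp = 200 hPa = 20000 Pa, q̄ = 0.00069 kg/kg → 0.00069 × 20000 / 9.8 = 1.41 mm
PW = 13.00 + 5.10 + 6.73 + 11.48 + 1.41 = 37.72 ≈ 37.7 mm.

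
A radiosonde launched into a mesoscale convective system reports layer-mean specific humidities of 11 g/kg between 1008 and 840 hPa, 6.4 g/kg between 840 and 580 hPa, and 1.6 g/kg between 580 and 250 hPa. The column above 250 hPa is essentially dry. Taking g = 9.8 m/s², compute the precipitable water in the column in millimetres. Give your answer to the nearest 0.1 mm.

PW ≈ 41.2 mm

Precipitable water is the column-integrated vapour mass per unit area: PW = (1/g) Σ q̄ Δp, with q in kg/kg and Δp in Pa (1 kg/m² of water = 1 mm).
Layer 1008–840 hPa: Δp = 168 hPa = 16800 Pa, q̄ = 0.011 kg/kg → 0.011 × 16800 / 9.8 = 18.86 mm
Layer 840–580 hPa: Δp = 260 hPa = 26000 Pa, q̄ = 0.0064 kg/kg → 0.0064 × 26000 / 9.8 = 16.98 mm
Layer 580–250 hPa: Δp = 330 hPa = 33000 Pa, q̄ = 0.0016 kg/kg → 0.0016 × 33000 / 9.8 = 5.39 mm
PW = 18.86 + 16.98 + 5.39 = 41.23 ≈ 41.2 mm.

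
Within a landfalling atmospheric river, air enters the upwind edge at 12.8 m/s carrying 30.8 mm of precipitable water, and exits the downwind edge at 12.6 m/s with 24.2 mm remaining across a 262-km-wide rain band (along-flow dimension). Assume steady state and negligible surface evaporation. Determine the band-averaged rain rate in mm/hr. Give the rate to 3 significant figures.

Column moisture flux per unit crosswind length is F = V × PW.
Inflow: F_in = 12.8 × 30.8 = 394.24 mm·m/s
Outflow: F_out = 12.6 × 24.2 = 304.92 mm·m/s
Steady-state rate R = (F_in − F_out)/L = (394.24 − 304.92) / 262000 m = 3.409e-04 mm/s.
R = 3.409e-04 × 3600 = 1.23 mm/hr.

R ≈ 1.23 mm/hr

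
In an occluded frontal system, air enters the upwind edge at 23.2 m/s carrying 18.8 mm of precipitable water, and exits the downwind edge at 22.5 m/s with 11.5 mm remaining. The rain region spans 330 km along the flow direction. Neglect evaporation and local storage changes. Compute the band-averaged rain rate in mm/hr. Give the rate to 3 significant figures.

Column moisture flux per unit crosswind length is F = V × PW.
Inflow: F_in = 23.2 × 18.8 = 436.16 mm·m/s
Outflow: F_out = 22.5 × 11.5 = 258.75 mm·m/s
Steady-state rate R = (F_in − F_out)/L = (436.16 − 258.75) / 330000 m = 5.376e-04 mm/s.
R = 5.376e-04 × 3600 = 1.94 mm/hr.

R ≈ 1.94 mm/hr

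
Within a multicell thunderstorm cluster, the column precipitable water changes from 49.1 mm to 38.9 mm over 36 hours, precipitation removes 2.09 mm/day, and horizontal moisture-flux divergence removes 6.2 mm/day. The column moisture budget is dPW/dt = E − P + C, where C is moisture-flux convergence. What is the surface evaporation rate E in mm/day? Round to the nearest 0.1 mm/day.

E ≈ 1.5 mm/day

dPW/dt = (38.9 − 49.1) mm / (36/24 day) = -6.800 mm/day.
E = dPW/dt + P − C = (-6.800) + 2.09 − (-6.2) = 1.5 mm/day.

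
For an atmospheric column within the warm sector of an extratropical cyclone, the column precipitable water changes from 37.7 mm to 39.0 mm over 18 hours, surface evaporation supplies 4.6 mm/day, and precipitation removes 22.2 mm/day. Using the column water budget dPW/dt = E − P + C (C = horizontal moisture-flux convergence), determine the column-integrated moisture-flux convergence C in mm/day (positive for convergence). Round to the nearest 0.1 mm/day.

dPW/dt = (39.0 − 37.7) mm / (18/24 day) = +1.733 mm/day.
C = dPW/dt − E + P = (+1.733) − 4.6 + 22.2 = 19.3 mm/day.

C ≈ 19.3 mm/day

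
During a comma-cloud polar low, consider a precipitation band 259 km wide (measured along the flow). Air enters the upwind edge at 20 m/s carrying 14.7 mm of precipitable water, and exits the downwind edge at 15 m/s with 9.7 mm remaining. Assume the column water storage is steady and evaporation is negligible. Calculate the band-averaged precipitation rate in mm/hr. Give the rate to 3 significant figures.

R ≈ 2.06 mm/hr

Column moisture flux per unit crosswind length is F = V × PW.
Inflow: F_in = 20 × 14.7 = 294 mm·m/s
Outflow: F_out = 15 × 9.7 = 145.5 mm·m/s
Steady-state rate R = (F_in − F_out)/L = (294 − 145.5) / 259000 m = 5.734e-04 mm/s.
R = 5.734e-04 × 3600 = 2.06 mm/hr.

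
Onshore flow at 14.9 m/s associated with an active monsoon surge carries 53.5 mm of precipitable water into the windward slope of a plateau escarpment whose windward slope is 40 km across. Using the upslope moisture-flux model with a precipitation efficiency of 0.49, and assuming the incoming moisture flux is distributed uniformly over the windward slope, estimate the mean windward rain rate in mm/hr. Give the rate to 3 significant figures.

R ≈ 35.2 mm/hr

Incoming column moisture flux per unit ridge length: F = V × PW = 14.9 × 53.5 = 797.15 mm·m/s.
Spread over the 40 km slope with efficiency ε = 0.49: R = ε·F/W = 0.49 × 797.15 / 40000 m = 9.765e-03 mm/s.
R = 9.765e-03 × 3600 = 35.2 mm/hr.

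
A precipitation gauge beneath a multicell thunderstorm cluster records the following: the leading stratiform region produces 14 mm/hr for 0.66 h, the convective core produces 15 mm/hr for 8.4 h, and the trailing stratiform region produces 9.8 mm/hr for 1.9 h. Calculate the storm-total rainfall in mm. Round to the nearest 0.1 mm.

total ≈ 153.9 mm

Total = Σ Rᵢ Δtᵢ = 14 × 0.66 + 15 × 8.4 + 9.8 × 1.9
      = 9.24 + 126 + 18.62 = 153.9 mm.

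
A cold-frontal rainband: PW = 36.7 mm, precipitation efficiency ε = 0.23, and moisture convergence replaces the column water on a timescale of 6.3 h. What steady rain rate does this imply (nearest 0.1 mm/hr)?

R ≈ 1.3 mm/hr

Each overturning extracts ε × PW = 0.23 × 36.7 = 8.441 mm.
Rate = ε·PW / τ = 8.441 / 6.3 h = 1.3 mm/hr.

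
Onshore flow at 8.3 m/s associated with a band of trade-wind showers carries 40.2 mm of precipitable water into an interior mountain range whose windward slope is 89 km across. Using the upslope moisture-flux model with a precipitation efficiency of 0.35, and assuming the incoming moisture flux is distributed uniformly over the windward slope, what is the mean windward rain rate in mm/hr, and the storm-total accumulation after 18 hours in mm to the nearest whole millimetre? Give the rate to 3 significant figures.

R ≈ 4.72 mm/hr; total ≈ 85 mm

Incoming column moisture flux per unit ridge length: F = V × PW = 8.3 × 40.2 = 333.66 mm·m/s.
Spread over the 89 km slope with efficiency ε = 0.35: R = ε·F/W = 0.35 × 333.66 / 89000 m = 1.312e-03 mm/s.
R = 1.312e-03 × 3600 = 4.72 mm/hr.
Over 18 h: total = 4.72 × 18 = 84.96 ≈ 85 mm.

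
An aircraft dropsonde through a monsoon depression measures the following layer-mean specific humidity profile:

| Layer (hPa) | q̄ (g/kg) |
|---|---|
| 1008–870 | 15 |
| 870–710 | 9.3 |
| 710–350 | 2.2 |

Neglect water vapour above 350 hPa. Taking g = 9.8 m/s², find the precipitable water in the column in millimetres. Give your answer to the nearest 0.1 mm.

Precipitable water is the column-integrated vapour mass per unit area: PW = (1/g) Σ q̄ Δp, with q in kg/kg and Δp in Pa (1 kg/m² of water = 1 mm).
Layer 1008–870 hPa: Δp = 138 hPa = 13800 Pa, q̄ = 0.015 kg/kg → 0.015 × 13800 / 9.8 = 21.12 mm
Layer 870–710 hPa: Δp = 160 hPa = 16000 Pa, q̄ = 0.0093 kg/kg → 0.0093 × 16000 / 9.8 = 15.18 mm
Layer 710–350 hPa: Δp = 360 hPa = 36000 Pa, q̄ = 0.0022 kg/kg → 0.0022 × 36000 / 9.8 = 8.08 mm
PW = 21.12 + 15.18 + 8.08 = 44.38 ≈ 44.4 mm.

PW ≈ 44.4 mm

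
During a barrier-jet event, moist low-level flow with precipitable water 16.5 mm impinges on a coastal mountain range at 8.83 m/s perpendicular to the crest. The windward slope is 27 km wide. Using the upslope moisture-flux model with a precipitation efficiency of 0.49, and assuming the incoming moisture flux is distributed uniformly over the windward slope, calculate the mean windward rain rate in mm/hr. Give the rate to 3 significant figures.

Incoming column moisture flux per unit ridge length: F = V × PW = 8.83 × 16.5 = 145.695 mm·m/s.
Spread over the 27 km slope with efficiency ε = 0.49: R = ε·F/W = 0.49 × 145.695 / 27000 m = 2.644e-03 mm/s.
R = 2.644e-03 × 3600 = 9.52 mm/hr.

R ≈ 9.52 mm/hr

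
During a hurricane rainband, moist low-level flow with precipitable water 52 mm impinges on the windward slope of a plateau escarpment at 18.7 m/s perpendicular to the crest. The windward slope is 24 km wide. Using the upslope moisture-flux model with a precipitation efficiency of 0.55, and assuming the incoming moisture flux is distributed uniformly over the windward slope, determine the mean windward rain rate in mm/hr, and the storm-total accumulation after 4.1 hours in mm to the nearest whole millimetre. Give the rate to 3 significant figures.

R ≈ 80.2 mm/hr; total ≈ 329 mm

Incoming column moisture flux per unit ridge length: F = V × PW = 18.7 × 52 = 972.4 mm·m/s.
Spread over the 24 km slope with efficiency ε = 0.55: R = ε·F/W = 0.55 × 972.4 / 24000 m = 2.228e-02 mm/s.
R = 2.228e-02 × 3600 = 80.2 mm/hr.
Over 4.1 h: total = 80.2 × 4.1 = 328.82 ≈ 329 mm.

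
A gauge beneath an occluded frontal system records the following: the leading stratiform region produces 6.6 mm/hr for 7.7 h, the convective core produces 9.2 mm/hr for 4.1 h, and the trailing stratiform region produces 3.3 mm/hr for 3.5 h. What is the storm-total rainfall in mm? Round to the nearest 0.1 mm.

total ≈ 100.1 mm

Total = Σ Rᵢ Δtᵢ = 6.6 × 7.7 + 9.2 × 4.1 + 3.3 × 3.5
      = 50.82 + 37.72 + 11.55 = 100.1 mm.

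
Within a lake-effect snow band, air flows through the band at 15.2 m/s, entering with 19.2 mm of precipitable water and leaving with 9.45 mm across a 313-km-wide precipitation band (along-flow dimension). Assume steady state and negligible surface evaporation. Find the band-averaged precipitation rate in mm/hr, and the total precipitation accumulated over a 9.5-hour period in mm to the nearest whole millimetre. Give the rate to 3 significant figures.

Column moisture flux per unit crosswind length is F = V × PW.
Inflow: F_in = 15.2 × 19.2 = 291.84 mm·m/s
Outflow: F_out = 15.2 × 9.45 = 143.64 mm·m/s
Steady-state rate R = (F_in − F_out)/L = (291.84 − 143.64) / 313000 m = 4.735e-04 mm/s.
R = 4.735e-04 × 3600 = 1.70 mm/hr.
Over 9.5 h: total = 1.70 × 9.5 = 16.15 ≈ 16 mm.

R ≈ 1.70 mm/hr; total ≈ 16 mm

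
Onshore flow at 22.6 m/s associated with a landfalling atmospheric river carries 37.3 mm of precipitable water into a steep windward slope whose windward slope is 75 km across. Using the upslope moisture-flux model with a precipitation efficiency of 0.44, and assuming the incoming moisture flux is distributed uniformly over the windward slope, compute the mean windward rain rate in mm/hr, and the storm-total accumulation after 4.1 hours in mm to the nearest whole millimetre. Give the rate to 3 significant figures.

Incoming column moisture flux per unit ridge length: F = V × PW = 22.6 × 37.3 = 842.98 mm·m/s.
Spread over the 75 km slope with efficiency ε = 0.44: R = ε·F/W = 0.44 × 842.98 / 75000 m = 4.945e-03 mm/s.
R = 4.945e-03 × 3600 = 17.8 mm/hr.
Over 4.1 h: total = 17.8 × 4.1 = 72.98 ≈ 73 mm.

R ≈ 17.8 mm/hr; total ≈ 73 mm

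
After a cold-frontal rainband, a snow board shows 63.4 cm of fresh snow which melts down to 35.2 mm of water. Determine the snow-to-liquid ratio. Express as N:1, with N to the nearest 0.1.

Ratio = snow depth / SWE = 634 mm / 35.2 mm = 18.0, i.e. 18.0:1.

ratio ≈ 18.0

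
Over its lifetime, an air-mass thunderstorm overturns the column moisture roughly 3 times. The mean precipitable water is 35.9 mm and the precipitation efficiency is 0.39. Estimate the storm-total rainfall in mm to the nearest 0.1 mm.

Each cycle deposits ε × PW = 0.39 × 35.9 = 14.001 mm.
Over 3 cycles: 3 × 14.001 = 42.0 mm.

rainfall ≈ 42.0 mm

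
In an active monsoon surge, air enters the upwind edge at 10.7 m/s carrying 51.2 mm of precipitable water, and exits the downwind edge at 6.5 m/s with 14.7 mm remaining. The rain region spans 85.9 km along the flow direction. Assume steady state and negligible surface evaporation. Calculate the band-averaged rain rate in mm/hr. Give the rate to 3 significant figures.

R ≈ 19.0 mm/hr

Column moisture flux per unit crosswind length is F = V × PW.
Inflow: F_in = 10.7 × 51.2 = 547.84 mm·m/s
Outflow: F_out = 6.5 × 14.7 = 95.55 mm·m/s
Steady-state rate R = (F_in − F_out)/L = (547.84 − 95.55) / 85900 m = 5.265e-03 mm/s.
R = 5.265e-03 × 3600 = 19.0 mm/hr.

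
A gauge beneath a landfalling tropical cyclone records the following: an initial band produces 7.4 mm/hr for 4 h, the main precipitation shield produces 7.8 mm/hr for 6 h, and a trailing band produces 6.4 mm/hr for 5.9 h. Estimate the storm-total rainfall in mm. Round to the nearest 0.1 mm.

total ≈ 114.2 mm

Total = Σ Rᵢ Δtᵢ = 7.4 × 4 + 7.8 × 6 + 6.4 × 5.9
      = 29.6 + 46.8 + 37.76 = 114.2 mm.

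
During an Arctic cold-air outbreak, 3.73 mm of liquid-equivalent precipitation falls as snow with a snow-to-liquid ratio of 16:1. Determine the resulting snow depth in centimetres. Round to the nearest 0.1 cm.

snow depth ≈ 6.0 cm

Snow depth = liquid × ratio = 3.73 mm × 16 = 59.68 mm = 6.0 cm.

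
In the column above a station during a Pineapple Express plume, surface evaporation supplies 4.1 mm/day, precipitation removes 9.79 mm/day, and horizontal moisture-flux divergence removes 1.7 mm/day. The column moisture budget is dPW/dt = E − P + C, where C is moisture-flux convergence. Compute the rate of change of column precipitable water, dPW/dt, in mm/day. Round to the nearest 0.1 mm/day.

dPW/dt = E − P + C = 4.1 − 9.79 + (-1.7) = -7.4 mm/day.

dPW/dt ≈ -7.4 mm/day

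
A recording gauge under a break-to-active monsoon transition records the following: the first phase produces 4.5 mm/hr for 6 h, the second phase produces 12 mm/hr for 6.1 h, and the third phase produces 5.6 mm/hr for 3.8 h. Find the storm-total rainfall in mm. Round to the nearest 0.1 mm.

Total = Σ Rᵢ Δtᵢ = 4.5 × 6 + 12 × 6.1 + 5.6 × 3.8
      = 27 + 73.2 + 21.28 = 121.5 mm.

total ≈ 121.5 mm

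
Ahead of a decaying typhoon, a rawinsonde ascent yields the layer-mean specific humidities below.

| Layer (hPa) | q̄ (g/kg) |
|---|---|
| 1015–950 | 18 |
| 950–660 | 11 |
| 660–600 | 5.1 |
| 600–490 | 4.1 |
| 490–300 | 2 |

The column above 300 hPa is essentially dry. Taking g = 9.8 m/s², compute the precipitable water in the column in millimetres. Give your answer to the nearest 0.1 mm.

PW ≈ 56.1 mm

Precipitable water is the column-integrated vapour mass per unit area: PW = (1/g) Σ q̄ Δp, with q in kg/kg and Δp in Pa (1 kg/m² of water = 1 mm).
Layer 1015–950 hPa: Δp = 65 hPa = 6500 Pa, q̄ = 0.018 kg/kg → 0.018 × 6500 / 9.8 = 11.94 mm
Layer 950–660 hPa: Δp = 290 hPa = 29000 Pa, q̄ = 0.011 kg/kg → 0.011 × 29000 / 9.8 = 32.55 mm
Layer 660–600 hPa: Δp = 60 hPa = 6000 Pa, q̄ = 0.0051 kg/kg → 0.0051 × 6000 / 9.8 = 3.12 mm
Layer 600–490 hPa: Δp = 110 hPa = 11000 Pa, q̄ = 0.0041 kg/kg → 0.0041 × 11000 / 9.8 = 4.60 mm
Layer 490–300 hPa: Δp = 190 hPa = 19000 Pa, q̄ = 0.002 kg/kg → 0.002 × 19000 / 9.8 = 3.88 mm
PW = 11.94 + 32.55 + 3.12 + 4.60 + 3.88 = 56.09 ≈ 56.1 mm.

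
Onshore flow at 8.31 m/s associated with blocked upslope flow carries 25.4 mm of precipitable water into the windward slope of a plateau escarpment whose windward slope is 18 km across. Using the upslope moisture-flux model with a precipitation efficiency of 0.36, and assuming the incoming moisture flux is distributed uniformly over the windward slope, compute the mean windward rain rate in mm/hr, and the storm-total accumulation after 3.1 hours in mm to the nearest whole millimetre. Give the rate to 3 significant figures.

Incoming column moisture flux per unit ridge length: F = V × PW = 8.31 × 25.4 = 211.074 mm·m/s.
Spread over the 18 km slope with efficiency ε = 0.36: R = ε·F/W = 0.36 × 211.074 / 18000 m = 4.221e-03 mm/s.
R = 4.221e-03 × 3600 = 15.2 mm/hr.
Over 3.1 h: total = 15.2 × 3.1 = 47.12 ≈ 47 mm.

R ≈ 15.2 mm/hr; total ≈ 47 mm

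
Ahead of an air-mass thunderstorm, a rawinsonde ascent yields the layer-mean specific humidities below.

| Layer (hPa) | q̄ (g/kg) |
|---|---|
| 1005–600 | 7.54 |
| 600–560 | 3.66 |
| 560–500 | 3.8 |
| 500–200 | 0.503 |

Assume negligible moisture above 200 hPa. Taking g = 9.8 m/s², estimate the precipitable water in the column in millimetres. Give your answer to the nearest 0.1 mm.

Precipitable water is the column-integrated vapour mass per unit area: PW = (1/g) Σ q̄ Δp, with q in kg/kg and Δp in Pa (1 kg/m² of water = 1 mm).
Layer 1005–600 hPa: Δp = 405 hPa = 40500 Pa, q̄ = 0.00754 kg/kg → 0.00754 × 40500 / 9.8 = 31.16 mm
Layer 600–560 hPa: Δp = 40 hPa = 4000 Pa, q̄ = 0.00366 kg/kg → 0.00366 × 4000 / 9.8 = 1.49 mm
Layer 560–500 hPa: Δp = 60 hPa = 6000 Pa, q̄ = 0.0038 kg/kg → 0.0038 × 6000 / 9.8 = 2.33 mm
Layer 500–200 hPa: Δp = 300 hPa = 30000 Pa, q̄ = 0.000503 kg/kg → 0.000503 × 30000 / 9.8 = 1.54 mm
PW = 31.16 + 1.49 + 2.33 + 1.54 = 36.52 ≈ 36.5 mm.

PW ≈ 36.5 mm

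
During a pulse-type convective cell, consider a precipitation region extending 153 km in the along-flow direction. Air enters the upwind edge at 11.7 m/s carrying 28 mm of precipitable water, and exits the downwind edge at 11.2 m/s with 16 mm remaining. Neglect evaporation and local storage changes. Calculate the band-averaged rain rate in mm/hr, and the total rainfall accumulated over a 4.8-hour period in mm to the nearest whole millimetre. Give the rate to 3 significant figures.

R ≈ 3.49 mm/hr; total ≈ 17 mm

Column moisture flux per unit crosswind length is F = V × PW.
Inflow: F_in = 11.7 × 28 = 327.6 mm·m/s
Outflow: F_out = 11.2 × 16 = 179.2 mm·m/s
Steady-state rate R = (F_in − F_out)/L = (327.6 − 179.2) / 153000 m = 9.699e-04 mm/s.
R = 9.699e-04 × 3600 = 3.49 mm/hr.
Over 4.8 h: total = 3.49 × 4.8 = 16.752 ≈ 17 mm.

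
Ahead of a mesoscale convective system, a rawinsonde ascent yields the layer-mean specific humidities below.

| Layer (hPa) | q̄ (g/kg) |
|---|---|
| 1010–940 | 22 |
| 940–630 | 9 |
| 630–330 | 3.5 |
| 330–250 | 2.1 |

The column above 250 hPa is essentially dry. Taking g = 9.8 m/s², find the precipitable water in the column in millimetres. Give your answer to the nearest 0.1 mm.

PW ≈ 56.6 mm

Precipitable water is the column-integrated vapour mass per unit area: PW = (1/g) Σ q̄ Δp, with q in kg/kg and Δp in Pa (1 kg/m² of water = 1 mm).
Layer 1010–940 hPa: Δp = 70 hPa = 7000 Pa, q̄ = 0.022 kg/kg → 0.022 × 7000 / 9.8 = 15.71 mm
Layer 940–630 hPa: Δp = 310 hPa = 31000 Pa, q̄ = 0.009 kg/kg → 0.009 × 31000 / 9.8 = 28.47 mm
Layer 630–330 hPa: Δp = 300 hPa = 30000 Pa, q̄ = 0.0035 kg/kg → 0.0035 × 30000 / 9.8 = 10.71 mm
Layer 330–250 hPa: Δp = 80 hPa = 8000 Pa, q̄ = 0.0021 kg/kg → 0.0021 × 8000 / 9.8 = 1.71 mm
PW = 15.71 + 28.47 + 10.71 + 1.71 = 56.60 ≈ 56.6 mm.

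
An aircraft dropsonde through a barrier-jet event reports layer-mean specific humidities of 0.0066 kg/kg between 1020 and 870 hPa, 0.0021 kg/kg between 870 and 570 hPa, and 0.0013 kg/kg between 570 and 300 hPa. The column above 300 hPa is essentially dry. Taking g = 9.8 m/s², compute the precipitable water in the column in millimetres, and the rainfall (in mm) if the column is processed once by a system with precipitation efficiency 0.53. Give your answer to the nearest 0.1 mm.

Precipitable water is the column-integrated vapour mass per unit area: PW = (1/g) Σ q̄ Δp, with q in kg/kg and Δp in Pa (1 kg/m² of water = 1 mm).
Layer 1020–870 hPa: Δp = 150 hPa = 15000 Pa, q̄ = 0.0066 kg/kg → 0.0066 × 15000 / 9.8 = 10.10 mm
Layer 870–570 hPa: Δp = 300 hPa = 30000 Pa, q̄ = 0.0021 kg/kg → 0.0021 × 30000 / 9.8 = 6.43 mm
Layer 570–300 hPa: Δp = 270 hPa = 27000 Pa, q̄ = 0.0013 kg/kg → 0.0013 × 27000 / 9.8 = 3.58 mm
PW = 10.10 + 6.43 + 3.58 = 20.11 ≈ 20.1 mm.
Rainfall = ε × PW = 0.53 × 20.1 = 10.7 mm.

PW ≈ 20.1 mm; rainfall ≈ 10.7 mm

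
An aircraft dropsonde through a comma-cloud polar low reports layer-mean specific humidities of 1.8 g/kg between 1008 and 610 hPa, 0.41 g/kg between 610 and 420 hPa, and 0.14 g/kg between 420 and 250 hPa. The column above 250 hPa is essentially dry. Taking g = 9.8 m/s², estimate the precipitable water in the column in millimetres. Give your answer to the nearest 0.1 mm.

Precipitable water is the column-integrated vapour mass per unit area: PW = (1/g) Σ q̄ Δp, with q in kg/kg and Δp in Pa (1 kg/m² of water = 1 mm).
Layer 1008–610 hPa: Δp = 398 hPa = 39800 Pa, q̄ = 0.0018 kg/kg → 0.0018 × 39800 / 9.8 = 7.31 mm
Layer 610–420 hPa: Δp = 190 hPa = 19000 Pa, q̄ = 0.00041 kg/kg → 0.00041 × 19000 / 9.8 = 0.79 mm
Layer 420–250 hPa: Δp = 170 hPa = 17000 Pa, q̄ = 0.00014 kg/kg → 0.00014 × 17000 / 9.8 = 0.24 mm
PW = 7.31 + 0.79 + 0.24 = 8.34 ≈ 8.3 mm.

PW ≈ 8.3 mm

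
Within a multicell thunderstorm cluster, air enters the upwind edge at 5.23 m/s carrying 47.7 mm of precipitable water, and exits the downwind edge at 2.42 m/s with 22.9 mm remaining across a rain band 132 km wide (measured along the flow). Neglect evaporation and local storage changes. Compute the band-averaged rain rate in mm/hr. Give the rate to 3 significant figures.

R ≈ 5.29 mm/hr

Column moisture flux per unit crosswind length is F = V × PW.
Inflow: F_in = 5.23 × 47.7 = 249.471 mm·m/s
Outflow: F_out = 2.42 × 22.9 = 55.418 mm·m/s
Steady-state rate R = (F_in − F_out)/L = (249.471 − 55.418) / 132000 m = 1.470e-03 mm/s.
R = 1.470e-03 × 3600 = 5.29 mm/hr.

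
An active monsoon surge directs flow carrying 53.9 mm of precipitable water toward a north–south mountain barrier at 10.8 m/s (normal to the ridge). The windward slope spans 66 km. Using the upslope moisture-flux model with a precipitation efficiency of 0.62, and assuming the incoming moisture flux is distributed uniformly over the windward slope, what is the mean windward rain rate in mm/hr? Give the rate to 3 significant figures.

Incoming column moisture flux per unit ridge length: F = V × PW = 10.8 × 53.9 = 582.12 mm·m/s.
Spread over the 66 km slope with efficiency ε = 0.62: R = ε·F/W = 0.62 × 582.12 / 66000 m = 5.468e-03 mm/s.
R = 5.468e-03 × 3600 = 19.7 mm/hr.

R ≈ 19.7 mm/hr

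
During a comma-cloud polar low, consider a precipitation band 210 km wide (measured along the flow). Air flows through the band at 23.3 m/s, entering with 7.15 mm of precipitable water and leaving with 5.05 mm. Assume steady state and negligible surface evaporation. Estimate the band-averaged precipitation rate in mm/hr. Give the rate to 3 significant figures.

R ≈ 0.839 mm/hr

Column moisture flux per unit crosswind length is F = V × PW.
Inflow: F_in = 23.3 × 7.15 = 166.595 mm·m/s
Outflow: F_out = 23.3 × 5.05 = 117.665 mm·m/s
Steady-state rate R = (F_in − F_out)/L = (166.595 − 117.665) / 210000 m = 2.330e-04 mm/s.
R = 2.330e-04 × 3600 = 0.839 mm/hr.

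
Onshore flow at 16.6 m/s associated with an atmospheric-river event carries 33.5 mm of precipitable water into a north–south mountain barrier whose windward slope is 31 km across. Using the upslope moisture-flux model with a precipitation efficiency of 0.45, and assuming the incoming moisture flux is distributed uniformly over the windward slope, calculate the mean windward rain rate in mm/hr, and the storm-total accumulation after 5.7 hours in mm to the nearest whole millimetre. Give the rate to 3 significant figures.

Incoming column moisture flux per unit ridge length: F = V × PW = 16.6 × 33.5 = 556.1 mm·m/s.
Spread over the 31 km slope with efficiency ε = 0.45: R = ε·F/W = 0.45 × 556.1 / 31000 m = 8.072e-03 mm/s.
R = 8.072e-03 × 3600 = 29.1 mm/hr.
Over 5.7 h: total = 29.1 × 5.7 = 165.87 ≈ 166 mm.

R ≈ 29.1 mm/hr; total ≈ 166 mm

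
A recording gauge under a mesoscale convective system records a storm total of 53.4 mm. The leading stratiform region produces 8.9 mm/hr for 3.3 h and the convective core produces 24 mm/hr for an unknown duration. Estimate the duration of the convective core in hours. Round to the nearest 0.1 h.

Known phases: 8.9 × 3.3 = 29.37 mm.
Remaining depth = 53.4 − 29.37 = 24.03 mm.
Duration = 24.03 / 24 = 1.0 h.

duration ≈ 1.0 h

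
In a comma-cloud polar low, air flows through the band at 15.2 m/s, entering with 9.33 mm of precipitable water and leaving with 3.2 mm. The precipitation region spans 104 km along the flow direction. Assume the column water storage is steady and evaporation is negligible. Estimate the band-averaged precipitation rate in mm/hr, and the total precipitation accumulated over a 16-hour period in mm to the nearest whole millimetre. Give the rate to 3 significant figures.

R ≈ 3.23 mm/hr; total ≈ 52 mm

Column moisture flux per unit crosswind length is F = V × PW.
Inflow: F_in = 15.2 × 9.33 = 141.816 mm·m/s
Outflow: F_out = 15.2 × 3.2 = 48.64 mm·m/s
Steady-state rate R = (F_in − F_out)/L = (141.816 − 48.64) / 104000 m = 8.959e-04 mm/s.
R = 8.959e-04 × 3600 = 3.23 mm/hr.
Over 16 h: total = 3.23 × 16 = 51.68 ≈ 52 mm.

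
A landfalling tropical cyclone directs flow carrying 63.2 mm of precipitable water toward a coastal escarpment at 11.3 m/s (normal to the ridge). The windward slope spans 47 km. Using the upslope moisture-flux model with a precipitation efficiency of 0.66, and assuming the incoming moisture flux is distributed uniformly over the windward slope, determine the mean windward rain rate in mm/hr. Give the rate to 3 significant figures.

Incoming column moisture flux per unit ridge length: F = V × PW = 11.3 × 63.2 = 714.16 mm·m/s.
Spread over the 47 km slope with efficiency ε = 0.66: R = ε·F/W = 0.66 × 714.16 / 47000 m = 1.003e-02 mm/s.
R = 1.003e-02 × 3600 = 36.1 mm/hr.

R ≈ 36.1 mm/hr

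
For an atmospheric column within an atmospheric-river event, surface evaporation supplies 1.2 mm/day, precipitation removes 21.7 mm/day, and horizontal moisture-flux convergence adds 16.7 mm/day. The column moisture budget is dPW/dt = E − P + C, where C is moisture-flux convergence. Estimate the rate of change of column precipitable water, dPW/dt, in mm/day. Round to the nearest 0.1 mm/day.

dPW/dt = E − P + C = 1.2 − 21.7 + (16.7) = -3.8 mm/day.

dPW/dt ≈ -3.8 mm/day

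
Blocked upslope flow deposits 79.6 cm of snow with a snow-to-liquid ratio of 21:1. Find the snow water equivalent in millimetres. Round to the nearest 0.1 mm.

SWE ≈ 37.9 mm

SWE = snow depth / ratio = 79.6 cm / 21 = 3.790 cm = 37.9 mm.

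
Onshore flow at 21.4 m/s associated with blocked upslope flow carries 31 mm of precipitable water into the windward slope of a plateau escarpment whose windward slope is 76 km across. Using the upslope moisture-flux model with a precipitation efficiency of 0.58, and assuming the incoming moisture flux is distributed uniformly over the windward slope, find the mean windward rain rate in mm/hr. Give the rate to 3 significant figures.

Incoming column moisture flux per unit ridge length: F = V × PW = 21.4 × 31 = 663.4 mm·m/s.
Spread over the 76 km slope with efficiency ε = 0.58: R = ε·F/W = 0.58 × 663.4 / 76000 m = 5.063e-03 mm/s.
R = 5.063e-03 × 3600 = 18.2 mm/hr.

R ≈ 18.2 mm/hr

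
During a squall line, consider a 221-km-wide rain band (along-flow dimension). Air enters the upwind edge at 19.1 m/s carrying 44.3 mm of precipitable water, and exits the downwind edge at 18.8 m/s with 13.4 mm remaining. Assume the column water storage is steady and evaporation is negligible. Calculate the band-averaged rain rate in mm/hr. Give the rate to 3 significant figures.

R ≈ 9.68 mm/hr

Column moisture flux per unit crosswind length is F = V × PW.
Inflow: F_in = 19.1 × 44.3 = 846.13 mm·m/s
Outflow: F_out = 18.8 × 13.4 = 251.92 mm·m/s
Steady-state rate R = (F_in − F_out)/L = (846.13 − 251.92) / 221000 m = 2.689e-03 mm/s.
R = 2.689e-03 × 3600 = 9.68 mm/hr.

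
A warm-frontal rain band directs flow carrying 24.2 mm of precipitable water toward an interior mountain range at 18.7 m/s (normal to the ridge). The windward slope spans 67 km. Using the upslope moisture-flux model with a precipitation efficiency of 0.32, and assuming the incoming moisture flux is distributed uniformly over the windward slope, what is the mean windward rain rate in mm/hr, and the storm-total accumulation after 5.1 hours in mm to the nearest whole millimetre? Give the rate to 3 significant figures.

R ≈ 7.78 mm/hr; total ≈ 40 mm

Incoming column moisture flux per unit ridge length: F = V × PW = 18.7 × 24.2 = 452.54 mm·m/s.
Spread over the 67 km slope with efficiency ε = 0.32: R = ε·F/W = 0.32 × 452.54 / 67000 m = 2.161e-03 mm/s.
R = 2.161e-03 × 3600 = 7.78 mm/hr.
Over 5.1 h: total = 7.78 × 5.1 = 39.678 ≈ 40 mm.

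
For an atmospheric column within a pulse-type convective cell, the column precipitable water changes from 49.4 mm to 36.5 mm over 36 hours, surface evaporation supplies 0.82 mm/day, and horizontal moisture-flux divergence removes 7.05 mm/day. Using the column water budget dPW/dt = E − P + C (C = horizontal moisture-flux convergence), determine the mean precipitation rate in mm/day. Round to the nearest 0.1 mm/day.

dPW/dt = (36.5 − 49.4) mm / (36/24 day) = -8.600 mm/day.
P = E + C − dPW/dt = 0.82 + (-7.05) − (-8.600) = 2.4 mm/day.

P ≈ 2.4 mm/day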